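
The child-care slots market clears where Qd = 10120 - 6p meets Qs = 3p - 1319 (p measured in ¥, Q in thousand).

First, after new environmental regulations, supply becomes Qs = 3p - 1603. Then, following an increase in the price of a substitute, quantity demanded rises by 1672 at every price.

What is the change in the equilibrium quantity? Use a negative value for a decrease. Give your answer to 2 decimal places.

+368.00

Solve the original market: 10120 - 6p = 3p - 1319, hence p = 1271 and Q = 2494.
With the change applied: demand Qd = 11792 - 6p, supply Qs = 3p - 1603.
Clearing the new market: 11792 - 6p = 3p - 1603, so p = 4465/3 ≈ 1488.3333 and Q = 2862.
ΔQ = 2862 − 2494 = +368.00.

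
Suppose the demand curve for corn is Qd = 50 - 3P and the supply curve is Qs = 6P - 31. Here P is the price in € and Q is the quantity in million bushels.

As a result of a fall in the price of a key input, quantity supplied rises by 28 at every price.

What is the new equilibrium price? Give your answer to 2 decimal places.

5.89

Original equilibrium: 50 - 3P = 6P - 31 gives 81 = 9P, so P = 9 and Q = 23.
With the change applied: demand Qd = 50 - 3P, supply Qs = 6P - 3.
New equilibrium: 50 - 3P = 6P - 3 ⇒ 53 = 9P ⇒ P = 53/9 ≈ 5.8889, Q = 97/3 ≈ 32.3333.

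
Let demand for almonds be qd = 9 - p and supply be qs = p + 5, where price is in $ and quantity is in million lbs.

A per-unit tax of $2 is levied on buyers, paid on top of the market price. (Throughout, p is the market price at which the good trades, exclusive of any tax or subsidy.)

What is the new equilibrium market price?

Original equilibrium: 9 - p = p + 5 gives 4 = 2p, so p = 2 and q = 7.
Since buyers pay the price plus the tax, the effective demand curve becomes qd = 7 - p.
Setting them equal: 7 - p = p + 5 → 2 = 2p, so p = 1 and q = 6.

1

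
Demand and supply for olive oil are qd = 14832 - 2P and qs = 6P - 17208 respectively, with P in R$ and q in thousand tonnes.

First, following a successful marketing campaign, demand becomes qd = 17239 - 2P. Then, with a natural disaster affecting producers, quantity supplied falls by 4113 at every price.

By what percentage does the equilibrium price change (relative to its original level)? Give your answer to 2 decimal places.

Solve the original market: 14832 - 2P = 6P - 17208, hence P = 4005 and q = 6822.
The shock moves the curves to qd = 17239 - 2P and qs = 6P - 21321.
Clearing the new market: 17239 - 2P = 6P - 21321, so P = 4820 and q = 7599.
%ΔP = (4820 − 4005) / 4005 × 100 = +20.35%.

+20.35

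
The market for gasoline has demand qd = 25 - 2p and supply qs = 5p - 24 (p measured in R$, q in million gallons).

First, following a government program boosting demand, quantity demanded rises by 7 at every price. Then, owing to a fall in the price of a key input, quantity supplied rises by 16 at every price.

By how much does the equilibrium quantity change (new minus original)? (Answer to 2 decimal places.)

Original equilibrium: 25 - 2p = 5p - 24 gives 49 = 7p, so p = 7 and q = 11.
With the change applied: demand qd = 32 - 2p, supply qs = 5p - 8.
Clearing the new market: 32 - 2p = 5p - 8, so p = 40/7 ≈ 5.7143 and q = 144/7 ≈ 20.5714.
Δq = 20.5714 − 11 = +9.57.

+9.57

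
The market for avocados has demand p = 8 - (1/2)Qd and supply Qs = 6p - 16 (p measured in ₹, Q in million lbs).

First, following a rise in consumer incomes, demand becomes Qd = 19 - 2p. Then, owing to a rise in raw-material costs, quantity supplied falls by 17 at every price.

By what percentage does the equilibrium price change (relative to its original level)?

+62.5

Solve the original market: 16 - 2p = 6p - 16, hence p = 4 and Q = 8.
After the shift, demand is Qd = 19 - 2p and supply is Qs = 6p - 33.
Equate the new curves: 19 - 2p = 6p - 33, giving 52 = 8p, p = 6.5, Q = 6.
%Δp = (6.5 − 4) / 4 × 100 = +62.5%.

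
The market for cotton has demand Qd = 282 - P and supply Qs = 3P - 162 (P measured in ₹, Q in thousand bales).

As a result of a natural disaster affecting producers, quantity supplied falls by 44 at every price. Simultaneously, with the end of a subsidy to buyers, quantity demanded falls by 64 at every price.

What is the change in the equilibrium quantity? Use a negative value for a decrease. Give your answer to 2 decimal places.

Original equilibrium: 282 - P = 3P - 162 gives 444 = 4P, so P = 111 and Q = 171.
The new curves are Qd = 218 - P (demand) and Qs = 3P - 206 (supply).
Setting them equal: 218 - P = 3P - 206 → 424 = 4P, so P = 106 and Q = 112.
ΔQ = 112 − 171 = -59.00.

-59.00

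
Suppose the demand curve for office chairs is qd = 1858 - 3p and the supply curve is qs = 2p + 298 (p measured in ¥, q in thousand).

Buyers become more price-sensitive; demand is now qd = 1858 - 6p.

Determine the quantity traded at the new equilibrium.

688

Original equilibrium: 1858 - 3p = 2p + 298 gives 1560 = 5p, so p = 312 and q = 922.
With the change applied: demand qd = 1858 - 6p, supply qs = 2p + 298.
New equilibrium: 1858 - 6p = 2p + 298 ⇒ 1560 = 8p ⇒ p = 195, q = 688.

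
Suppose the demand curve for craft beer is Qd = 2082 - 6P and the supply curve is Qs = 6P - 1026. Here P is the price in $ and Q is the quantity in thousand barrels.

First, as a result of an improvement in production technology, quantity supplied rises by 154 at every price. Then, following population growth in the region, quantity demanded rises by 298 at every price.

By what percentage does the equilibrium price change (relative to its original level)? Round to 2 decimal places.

Solve the original market: 2082 - 6P = 6P - 1026, hence P = 259 and Q = 528.
The shock moves the curves to Qd = 2380 - 6P and Qs = 6P - 872.
Setting them equal: 2380 - 6P = 6P - 872 → 3252 = 12P, so P = 271 and Q = 754.
%ΔP = (271 − 259) / 259 × 100 = +4.63%.

+4.63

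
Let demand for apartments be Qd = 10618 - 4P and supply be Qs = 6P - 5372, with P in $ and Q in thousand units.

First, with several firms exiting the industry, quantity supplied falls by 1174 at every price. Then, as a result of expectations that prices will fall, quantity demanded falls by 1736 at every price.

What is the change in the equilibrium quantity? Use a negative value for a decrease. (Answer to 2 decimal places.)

-1511.20

Initially, 10618 - 4P = 6P - 5372, so 15990 = 10P and P = 1599, Q = 4222.
The new curves are Qd = 8882 - 4P (demand) and Qs = 6P - 6546 (supply).
Setting them equal: 8882 - 4P = 6P - 6546 → 15428 = 10P, so P = 1542.8 and Q = 2710.8.
ΔQ = 2710.8 − 4222 = -1511.20.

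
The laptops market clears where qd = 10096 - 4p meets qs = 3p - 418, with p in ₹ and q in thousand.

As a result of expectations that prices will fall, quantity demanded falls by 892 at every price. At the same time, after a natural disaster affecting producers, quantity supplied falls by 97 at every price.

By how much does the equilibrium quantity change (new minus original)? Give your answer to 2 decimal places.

-437.71

Original equilibrium: 10096 - 4p = 3p - 418 gives 10514 = 7p, so p = 1502 and q = 4088.
The shock moves the curves to qd = 9204 - 4p and qs = 3p - 515.
Clearing the new market: 9204 - 4p = 3p - 515, so p = 9719/7 ≈ 1388.4286 and q = 25552/7 ≈ 3650.2857.
Δq = 3650.2857 − 4088 = -437.71.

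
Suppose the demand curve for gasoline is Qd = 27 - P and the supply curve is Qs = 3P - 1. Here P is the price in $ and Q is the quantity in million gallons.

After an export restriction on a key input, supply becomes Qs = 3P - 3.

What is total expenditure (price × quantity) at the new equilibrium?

146.25

Original equilibrium: 27 - P = 3P - 1 gives 28 = 4P, so P = 7 and Q = 20.
With the change applied: demand Qd = 27 - P, supply Qs = 3P - 3.
Equate the new curves: 27 - P = 3P - 3, giving 30 = 4P, P = 7.5, Q = 19.5.
New expenditure = 7.5 × 19.5 = 146.25.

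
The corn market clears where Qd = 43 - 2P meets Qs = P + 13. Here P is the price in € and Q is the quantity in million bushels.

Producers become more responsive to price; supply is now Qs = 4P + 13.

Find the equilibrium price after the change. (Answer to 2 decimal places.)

5.00

Solve the original market: 43 - 2P = P + 13, hence P = 10 and Q = 23.
After the shift, demand is Qd = 43 - 2P and supply is Qs = 4P + 13.
Equate the new curves: 43 - 2P = 4P + 13, giving 30 = 6P, P = 5, Q = 33.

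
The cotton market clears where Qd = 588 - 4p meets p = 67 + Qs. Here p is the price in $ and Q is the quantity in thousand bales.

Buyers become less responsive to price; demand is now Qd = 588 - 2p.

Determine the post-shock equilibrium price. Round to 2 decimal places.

218.33

Solve the original market: 588 - 4p = p - 67, hence p = 131 and Q = 64.
The new curves are Qd = 588 - 2p (demand) and Qs = p - 67 (supply).
Clearing the new market: 588 - 2p = p - 67, so p = 655/3 ≈ 218.3333 and Q = 454/3 ≈ 151.3333.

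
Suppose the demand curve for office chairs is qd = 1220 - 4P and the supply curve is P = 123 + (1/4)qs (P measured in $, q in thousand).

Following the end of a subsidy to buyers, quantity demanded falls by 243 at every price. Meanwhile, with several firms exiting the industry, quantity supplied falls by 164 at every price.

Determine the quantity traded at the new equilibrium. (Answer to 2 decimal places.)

160.50

Initially, 1220 - 4P = 4P - 492, so 1712 = 8P and P = 214, q = 364.
The shock moves the curves to qd = 977 - 4P and qs = 4P - 656.
Clearing the new market: 977 - 4P = 4P - 656, so P = 204.125 and q = 160.5.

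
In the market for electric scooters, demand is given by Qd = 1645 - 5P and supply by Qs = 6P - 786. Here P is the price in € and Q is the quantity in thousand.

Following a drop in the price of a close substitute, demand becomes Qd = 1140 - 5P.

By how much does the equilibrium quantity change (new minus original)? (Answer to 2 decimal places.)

-275.45

Original equilibrium: 1645 - 5P = 6P - 786 gives 2431 = 11P, so P = 221 and Q = 540.
The new curves are Qd = 1140 - 5P (demand) and Qs = 6P - 786 (supply).
Setting them equal: 1140 - 5P = 6P - 786 → 1926 = 11P, so P = 1926/11 ≈ 175.0909 and Q = 2910/11 ≈ 264.5455.
ΔQ = 264.5455 − 540 = -275.45.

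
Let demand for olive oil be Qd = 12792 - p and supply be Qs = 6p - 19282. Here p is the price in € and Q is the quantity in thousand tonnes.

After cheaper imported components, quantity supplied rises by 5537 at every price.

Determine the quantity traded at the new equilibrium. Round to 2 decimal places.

9001.00

Solve the original market: 12792 - p = 6p - 19282, hence p = 4582 and Q = 8210.
The shock moves the curves to Qd = 12792 - p and Qs = 6p - 13745.
Equate the new curves: 12792 - p = 6p - 13745, giving 26537 = 7p, p = 3791, Q = 9001.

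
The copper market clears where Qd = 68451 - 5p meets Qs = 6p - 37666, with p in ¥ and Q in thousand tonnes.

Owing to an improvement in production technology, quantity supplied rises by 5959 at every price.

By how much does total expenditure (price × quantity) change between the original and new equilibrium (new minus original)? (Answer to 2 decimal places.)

Before the shock: 68451 - 5p = 6p - 37666 ⇒ 106117 = 11p ⇒ p = 9647, Q = 20216.
With the change applied: demand Qd = 68451 - 5p, supply Qs = 6p - 31707.
New equilibrium: 68451 - 5p = 6p - 31707 ⇒ 100158 = 11p ⇒ p = 100158/11 ≈ 9105.2727, Q = 252171/11 ≈ 22924.6364.
Expenditure moves from 9647×20216 = 195023752 to 9105.2727×22924.6364 = 208735066.2645; change = +13711314.26.

+13711314.26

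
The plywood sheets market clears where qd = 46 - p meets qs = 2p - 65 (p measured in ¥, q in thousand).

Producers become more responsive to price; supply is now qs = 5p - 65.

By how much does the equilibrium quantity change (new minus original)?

Original equilibrium: 46 - p = 2p - 65 gives 111 = 3p, so p = 37 and q = 9.
With the change applied: demand qd = 46 - p, supply qs = 5p - 65.
New equilibrium: 46 - p = 5p - 65 ⇒ 111 = 6p ⇒ p = 18.5, q = 27.5.
Δq = 27.5 − 9 = +18.5.

+18.5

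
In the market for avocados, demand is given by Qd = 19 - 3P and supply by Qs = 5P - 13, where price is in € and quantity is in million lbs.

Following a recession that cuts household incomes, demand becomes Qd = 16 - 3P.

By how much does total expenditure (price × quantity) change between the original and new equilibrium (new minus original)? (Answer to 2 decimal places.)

Original equilibrium: 19 - 3P = 5P - 13 gives 32 = 8P, so P = 4 and Q = 7.
The shock moves the curves to Qd = 16 - 3P and Qs = 5P - 13.
Equate the new curves: 16 - 3P = 5P - 13, giving 29 = 8P, P = 3.625, Q = 5.125.
Expenditure moves from 4×7 = 28 to 3.625×5.125 = 18.578125; change = -9.42.

-9.42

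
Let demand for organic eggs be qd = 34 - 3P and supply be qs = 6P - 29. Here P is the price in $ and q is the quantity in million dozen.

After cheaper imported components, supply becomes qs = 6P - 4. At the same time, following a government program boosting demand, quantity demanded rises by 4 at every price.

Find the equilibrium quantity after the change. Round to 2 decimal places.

24.00

Original equilibrium: 34 - 3P = 6P - 29 gives 63 = 9P, so P = 7 and q = 13.
The new curves are qd = 38 - 3P (demand) and qs = 6P - 4 (supply).
Setting them equal: 38 - 3P = 6P - 4 → 42 = 9P, so P = 14/3 ≈ 4.6667 and q = 24.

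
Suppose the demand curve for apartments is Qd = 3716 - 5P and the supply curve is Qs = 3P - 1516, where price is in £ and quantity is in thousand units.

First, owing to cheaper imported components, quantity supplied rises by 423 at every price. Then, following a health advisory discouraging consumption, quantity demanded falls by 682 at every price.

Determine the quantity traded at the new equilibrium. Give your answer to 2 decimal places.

454.63

Before the shock: 3716 - 5P = 3P - 1516 ⇒ 5232 = 8P ⇒ P = 654, Q = 446.
After the shift, demand is Qd = 3034 - 5P and supply is Qs = 3P - 1093.
New equilibrium: 3034 - 5P = 3P - 1093 ⇒ 4127 = 8P ⇒ P = 515.875, Q = 454.625.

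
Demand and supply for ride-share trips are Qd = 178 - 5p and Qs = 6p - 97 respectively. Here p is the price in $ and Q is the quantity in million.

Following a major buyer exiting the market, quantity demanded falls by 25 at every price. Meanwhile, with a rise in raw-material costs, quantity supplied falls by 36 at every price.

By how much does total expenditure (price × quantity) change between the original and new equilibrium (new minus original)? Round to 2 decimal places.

Solve the original market: 178 - 5p = 6p - 97, hence p = 25 and Q = 53.
With the change applied: demand Qd = 153 - 5p, supply Qs = 6p - 133.
New equilibrium: 153 - 5p = 6p - 133 ⇒ 286 = 11p ⇒ p = 26, Q = 23.
Expenditure moves from 25×53 = 1325 to 26×23 = 598; change = -727.00.

-727.00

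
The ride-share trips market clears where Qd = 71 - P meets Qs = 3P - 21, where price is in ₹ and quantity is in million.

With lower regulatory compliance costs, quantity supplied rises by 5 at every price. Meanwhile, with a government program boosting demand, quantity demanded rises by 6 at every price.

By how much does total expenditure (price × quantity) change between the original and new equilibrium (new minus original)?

Solve the original market: 71 - P = 3P - 21, hence P = 23 and Q = 48.
With the change applied: demand Qd = 77 - P, supply Qs = 3P - 16.
Clearing the new market: 77 - P = 3P - 16, so P = 23.25 and Q = 53.75.
Expenditure moves from 23×48 = 1104 to 23.25×53.75 = 1249.6875; change = +145.6875.

+145.6875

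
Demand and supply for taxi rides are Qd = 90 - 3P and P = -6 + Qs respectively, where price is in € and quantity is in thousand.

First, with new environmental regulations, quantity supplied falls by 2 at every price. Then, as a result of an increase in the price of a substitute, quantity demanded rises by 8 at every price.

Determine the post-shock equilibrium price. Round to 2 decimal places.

Before the shock: 90 - 3P = P + 6 ⇒ 84 = 4P ⇒ P = 21, Q = 27.
The shock moves the curves to Qd = 98 - 3P and Qs = P + 4.
New equilibrium: 98 - 3P = P + 4 ⇒ 94 = 4P ⇒ P = 23.5, Q = 27.5.

23.50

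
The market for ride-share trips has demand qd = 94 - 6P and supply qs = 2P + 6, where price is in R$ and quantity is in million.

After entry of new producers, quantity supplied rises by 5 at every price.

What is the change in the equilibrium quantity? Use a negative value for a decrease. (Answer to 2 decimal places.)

Original equilibrium: 94 - 6P = 2P + 6 gives 88 = 8P, so P = 11 and q = 28.
After the shift, demand is qd = 94 - 6P and supply is qs = 2P + 11.
New equilibrium: 94 - 6P = 2P + 11 ⇒ 83 = 8P ⇒ P = 10.375, q = 31.75.
Δq = 31.75 − 28 = +3.75.

+3.75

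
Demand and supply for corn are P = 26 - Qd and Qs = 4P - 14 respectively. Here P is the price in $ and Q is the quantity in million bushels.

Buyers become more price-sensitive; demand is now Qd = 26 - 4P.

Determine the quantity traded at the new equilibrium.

Before the shock: 26 - P = 4P - 14 ⇒ 40 = 5P ⇒ P = 8, Q = 18.
The new curves are Qd = 26 - 4P (demand) and Qs = 4P - 14 (supply).
New equilibrium: 26 - 4P = 4P - 14 ⇒ 40 = 8P ⇒ P = 5, Q = 6.

6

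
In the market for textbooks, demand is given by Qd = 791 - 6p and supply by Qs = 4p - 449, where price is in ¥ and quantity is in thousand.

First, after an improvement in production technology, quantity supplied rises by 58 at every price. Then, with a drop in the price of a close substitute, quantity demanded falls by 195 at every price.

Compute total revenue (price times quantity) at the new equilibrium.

375.06

Before the shock: 791 - 6p = 4p - 449 ⇒ 1240 = 10p ⇒ p = 124, Q = 47.
The shock moves the curves to Qd = 596 - 6p and Qs = 4p - 391.
Equate the new curves: 596 - 6p = 4p - 391, giving 987 = 10p, p = 98.7, Q = 3.8.
New expenditure = 98.7 × 3.8 = 375.06.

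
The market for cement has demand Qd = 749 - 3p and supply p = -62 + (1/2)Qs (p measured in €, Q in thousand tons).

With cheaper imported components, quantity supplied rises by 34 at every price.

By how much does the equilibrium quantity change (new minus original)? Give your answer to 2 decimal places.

Initially, 749 - 3p = 2p + 124, so 625 = 5p and p = 125, Q = 374.
After the shift, demand is Qd = 749 - 3p and supply is Qs = 2p + 158.
Setting them equal: 749 - 3p = 2p + 158 → 591 = 5p, so p = 118.2 and Q = 394.4.
ΔQ = 394.4 − 374 = +20.40.

+20.40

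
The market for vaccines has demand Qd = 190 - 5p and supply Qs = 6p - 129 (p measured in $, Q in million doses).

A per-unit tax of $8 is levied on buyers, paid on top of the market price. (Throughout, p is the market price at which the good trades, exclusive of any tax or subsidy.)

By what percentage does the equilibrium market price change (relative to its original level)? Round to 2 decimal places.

-12.54

Solve the original market: 190 - 5p = 6p - 129, hence p = 29 and Q = 45.
Since buyers pay the price plus the tax, the effective demand curve becomes Qd = 150 - 5p.
Equate the new curves: 150 - 5p = 6p - 129, giving 279 = 11p, p = 279/11 ≈ 25.3636, Q = 255/11 ≈ 23.1818.
%Δp = (25.3636 − 29) / 29 × 100 = -12.54%.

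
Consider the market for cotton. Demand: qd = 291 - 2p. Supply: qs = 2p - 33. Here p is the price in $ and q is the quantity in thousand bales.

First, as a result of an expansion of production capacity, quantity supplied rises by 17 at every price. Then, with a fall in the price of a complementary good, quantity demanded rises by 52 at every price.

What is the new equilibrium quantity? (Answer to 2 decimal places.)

163.50

Original equilibrium: 291 - 2p = 2p - 33 gives 324 = 4p, so p = 81 and q = 129.
The new curves are qd = 343 - 2p (demand) and qs = 2p - 16 (supply).
Setting them equal: 343 - 2p = 2p - 16 → 359 = 4p, so p = 89.75 and q = 163.5.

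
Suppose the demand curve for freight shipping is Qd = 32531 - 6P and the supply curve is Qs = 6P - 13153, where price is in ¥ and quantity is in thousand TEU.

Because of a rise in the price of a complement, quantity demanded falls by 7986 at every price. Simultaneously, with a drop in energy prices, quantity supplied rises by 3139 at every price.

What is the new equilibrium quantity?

7265.5

Solve the original market: 32531 - 6P = 6P - 13153, hence P = 3807 and Q = 9689.
The shock moves the curves to Qd = 24545 - 6P and Qs = 6P - 10014.
Clearing the new market: 24545 - 6P = 6P - 10014, so P = 34559/12 ≈ 2879.9167 and Q = 7265.5.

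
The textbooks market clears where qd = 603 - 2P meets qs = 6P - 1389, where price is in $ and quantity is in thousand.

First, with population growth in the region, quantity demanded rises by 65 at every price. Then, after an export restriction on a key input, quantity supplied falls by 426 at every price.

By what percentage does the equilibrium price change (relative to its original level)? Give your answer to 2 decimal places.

+24.65

Solve the original market: 603 - 2P = 6P - 1389, hence P = 249 and q = 105.
The new curves are qd = 668 - 2P (demand) and qs = 6P - 1815 (supply).
Equate the new curves: 668 - 2P = 6P - 1815, giving 2483 = 8P, P = 310.375, q = 47.25.
%ΔP = (310.375 − 249) / 249 × 100 = +24.65%.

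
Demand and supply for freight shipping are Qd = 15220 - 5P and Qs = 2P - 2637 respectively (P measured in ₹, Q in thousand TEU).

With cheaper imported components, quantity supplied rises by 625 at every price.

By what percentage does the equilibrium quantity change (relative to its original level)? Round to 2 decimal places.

Initially, 15220 - 5P = 2P - 2637, so 17857 = 7P and P = 2551, Q = 2465.
With the change applied: demand Qd = 15220 - 5P, supply Qs = 2P - 2012.
Setting them equal: 15220 - 5P = 2P - 2012 → 17232 = 7P, so P = 17232/7 ≈ 2461.7143 and Q = 20380/7 ≈ 2911.4286.
%ΔQ = (2911.4286 − 2465) / 2465 × 100 = +18.11%.

+18.11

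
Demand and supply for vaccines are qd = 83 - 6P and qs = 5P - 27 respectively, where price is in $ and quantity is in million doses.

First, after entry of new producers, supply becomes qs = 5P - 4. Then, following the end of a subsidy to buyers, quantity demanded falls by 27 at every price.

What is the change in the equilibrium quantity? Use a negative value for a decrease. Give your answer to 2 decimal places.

+0.27

Before the shock: 83 - 6P = 5P - 27 ⇒ 110 = 11P ⇒ P = 10, q = 23.
The shock moves the curves to qd = 56 - 6P and qs = 5P - 4.
New equilibrium: 56 - 6P = 5P - 4 ⇒ 60 = 11P ⇒ P = 60/11 ≈ 5.4545, q = 256/11 ≈ 23.2727.
Δq = 23.2727 − 23 = +0.27.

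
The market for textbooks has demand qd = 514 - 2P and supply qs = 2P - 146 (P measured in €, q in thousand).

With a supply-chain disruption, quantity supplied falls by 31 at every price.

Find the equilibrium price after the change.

172.75

Initially, 514 - 2P = 2P - 146, so 660 = 4P and P = 165, q = 184.
The new curves are qd = 514 - 2P (demand) and qs = 2P - 177 (supply).
New equilibrium: 514 - 2P = 2P - 177 ⇒ 691 = 4P ⇒ P = 172.75, q = 168.5.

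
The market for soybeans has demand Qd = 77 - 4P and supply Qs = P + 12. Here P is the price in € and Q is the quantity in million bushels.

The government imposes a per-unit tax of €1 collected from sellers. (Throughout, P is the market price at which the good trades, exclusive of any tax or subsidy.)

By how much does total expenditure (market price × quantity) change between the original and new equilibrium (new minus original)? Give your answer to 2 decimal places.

-5.56

Original equilibrium: 77 - 4P = P + 12 gives 65 = 5P, so P = 13 and Q = 25.
Since sellers keep the price net of the tax, the effective supply curve becomes Qs = P + 11.
Clearing the new market: 77 - 4P = P + 11, so P = 13.2 and Q = 24.2.
Expenditure moves from 13×25 = 325 to 13.2×24.2 = 319.44; change = -5.56.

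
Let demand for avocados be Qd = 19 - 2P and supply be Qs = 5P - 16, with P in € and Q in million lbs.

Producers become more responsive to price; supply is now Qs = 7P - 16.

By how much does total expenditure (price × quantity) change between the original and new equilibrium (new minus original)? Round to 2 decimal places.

-1.36

Solve the original market: 19 - 2P = 5P - 16, hence P = 5 and Q = 9.
The shock moves the curves to Qd = 19 - 2P and Qs = 7P - 16.
New equilibrium: 19 - 2P = 7P - 16 ⇒ 35 = 9P ⇒ P = 35/9 ≈ 3.8889, Q = 101/9 ≈ 11.2222.
Expenditure moves from 5×9 = 45 to 3.8889×11.2222 = 43.6420; change = -1.36.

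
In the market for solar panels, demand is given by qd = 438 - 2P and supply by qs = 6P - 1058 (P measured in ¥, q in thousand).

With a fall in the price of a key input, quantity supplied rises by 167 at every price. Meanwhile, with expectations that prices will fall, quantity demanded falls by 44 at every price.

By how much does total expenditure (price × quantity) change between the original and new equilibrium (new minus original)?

-282.53125

Initially, 438 - 2P = 6P - 1058, so 1496 = 8P and P = 187, q = 64.
The shock moves the curves to qd = 394 - 2P and qs = 6P - 891.
Equate the new curves: 394 - 2P = 6P - 891, giving 1285 = 8P, P = 160.625, q = 72.75.
Expenditure moves from 187×64 = 11968 to 160.625×72.75 = 11685.46875; change = -282.53125.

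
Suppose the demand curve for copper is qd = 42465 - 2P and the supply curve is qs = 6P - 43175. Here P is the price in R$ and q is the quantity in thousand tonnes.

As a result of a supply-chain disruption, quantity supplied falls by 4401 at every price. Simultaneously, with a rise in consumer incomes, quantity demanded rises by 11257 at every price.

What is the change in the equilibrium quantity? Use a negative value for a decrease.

+7342.5

Solve the original market: 42465 - 2P = 6P - 43175, hence P = 10705 and q = 21055.
With the change applied: demand qd = 53722 - 2P, supply qs = 6P - 47576.
Equate the new curves: 53722 - 2P = 6P - 47576, giving 101298 = 8P, P = 12662.25, q = 28397.5.
Δq = 28397.5 − 21055 = +7342.5.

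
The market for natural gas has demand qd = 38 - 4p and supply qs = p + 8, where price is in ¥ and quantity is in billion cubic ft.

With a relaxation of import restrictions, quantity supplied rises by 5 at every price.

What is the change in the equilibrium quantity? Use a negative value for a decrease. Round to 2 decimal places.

Solve the original market: 38 - 4p = p + 8, hence p = 6 and q = 14.
After the shift, demand is qd = 38 - 4p and supply is qs = p + 13.
Setting them equal: 38 - 4p = p + 13 → 25 = 5p, so p = 5 and q = 18.
Δq = 18 − 14 = +4.00.

+4.00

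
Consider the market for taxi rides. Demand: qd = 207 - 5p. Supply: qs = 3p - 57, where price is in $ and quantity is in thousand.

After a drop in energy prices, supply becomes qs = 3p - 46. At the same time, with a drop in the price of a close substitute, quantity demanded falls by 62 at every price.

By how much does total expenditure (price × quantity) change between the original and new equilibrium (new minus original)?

-774.203125

Initially, 207 - 5p = 3p - 57, so 264 = 8p and p = 33, q = 42.
The new curves are qd = 145 - 5p (demand) and qs = 3p - 46 (supply).
Setting them equal: 145 - 5p = 3p - 46 → 191 = 8p, so p = 23.875 and q = 25.625.
Expenditure moves from 33×42 = 1386 to 23.875×25.625 = 611.796875; change = -774.203125.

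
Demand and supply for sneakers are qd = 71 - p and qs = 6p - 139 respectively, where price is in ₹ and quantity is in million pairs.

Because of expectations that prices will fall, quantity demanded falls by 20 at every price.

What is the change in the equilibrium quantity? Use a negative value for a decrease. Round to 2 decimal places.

Original equilibrium: 71 - p = 6p - 139 gives 210 = 7p, so p = 30 and q = 41.
After the shift, demand is qd = 51 - p and supply is qs = 6p - 139.
New equilibrium: 51 - p = 6p - 139 ⇒ 190 = 7p ⇒ p = 190/7 ≈ 27.1429, q = 167/7 ≈ 23.8571.
Δq = 23.8571 − 41 = -17.14.

-17.14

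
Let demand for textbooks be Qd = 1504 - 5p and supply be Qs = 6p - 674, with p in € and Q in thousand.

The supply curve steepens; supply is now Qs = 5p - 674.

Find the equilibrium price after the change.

217.8

Initially, 1504 - 5p = 6p - 674, so 2178 = 11p and p = 198, Q = 514.
The new curves are Qd = 1504 - 5p (demand) and Qs = 5p - 674 (supply).
Equate the new curves: 1504 - 5p = 5p - 674, giving 2178 = 10p, p = 217.8, Q = 415.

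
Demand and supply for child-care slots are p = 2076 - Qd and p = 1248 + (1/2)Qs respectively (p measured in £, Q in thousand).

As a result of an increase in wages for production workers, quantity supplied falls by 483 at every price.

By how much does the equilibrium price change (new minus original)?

+161

Before the shock: 2076 - p = 2p - 2496 ⇒ 4572 = 3p ⇒ p = 1524, Q = 552.
The shock moves the curves to Qd = 2076 - p and Qs = 2p - 2979.
Setting them equal: 2076 - p = 2p - 2979 → 5055 = 3p, so p = 1685 and Q = 391.
Δp = 1685 − 1524 = +161.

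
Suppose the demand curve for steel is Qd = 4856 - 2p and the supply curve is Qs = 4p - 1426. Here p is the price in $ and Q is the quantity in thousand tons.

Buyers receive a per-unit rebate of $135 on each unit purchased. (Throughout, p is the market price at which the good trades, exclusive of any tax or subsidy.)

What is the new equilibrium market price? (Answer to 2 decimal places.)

Before the shock: 4856 - 2p = 4p - 1426 ⇒ 6282 = 6p ⇒ p = 1047, Q = 2762.
Since buyers' out-of-pocket price is the market price minus the rebate, the effective demand curve becomes Qd = 5126 - 2p.
Setting them equal: 5126 - 2p = 4p - 1426 → 6552 = 6p, so p = 1092 and Q = 2942.

1092.00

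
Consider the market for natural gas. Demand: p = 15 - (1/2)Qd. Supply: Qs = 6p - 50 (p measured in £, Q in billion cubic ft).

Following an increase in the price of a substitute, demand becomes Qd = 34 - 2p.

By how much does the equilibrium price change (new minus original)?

Initially, 30 - 2p = 6p - 50, so 80 = 8p and p = 10, Q = 10.
The shock moves the curves to Qd = 34 - 2p and Qs = 6p - 50.
Clearing the new market: 34 - 2p = 6p - 50, so p = 10.5 and Q = 13.
Δp = 10.5 − 10 = +0.5.

+0.5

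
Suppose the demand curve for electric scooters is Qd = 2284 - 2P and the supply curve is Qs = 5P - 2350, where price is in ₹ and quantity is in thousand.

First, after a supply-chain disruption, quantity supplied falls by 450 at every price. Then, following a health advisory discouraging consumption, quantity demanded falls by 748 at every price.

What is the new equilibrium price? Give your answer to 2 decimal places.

619.43

Before the shock: 2284 - 2P = 5P - 2350 ⇒ 4634 = 7P ⇒ P = 662, Q = 960.
The new curves are Qd = 1536 - 2P (demand) and Qs = 5P - 2800 (supply).
New equilibrium: 1536 - 2P = 5P - 2800 ⇒ 4336 = 7P ⇒ P = 4336/7 ≈ 619.4286, Q = 2080/7 ≈ 297.1429.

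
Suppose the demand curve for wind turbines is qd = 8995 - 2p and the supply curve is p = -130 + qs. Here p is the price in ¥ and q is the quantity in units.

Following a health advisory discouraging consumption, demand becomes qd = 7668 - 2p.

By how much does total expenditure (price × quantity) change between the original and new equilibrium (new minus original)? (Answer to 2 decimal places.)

Before the shock: 8995 - 2p = p + 130 ⇒ 8865 = 3p ⇒ p = 2955, q = 3085.
With the change applied: demand qd = 7668 - 2p, supply qs = p + 130.
Setting them equal: 7668 - 2p = p + 130 → 7538 = 3p, so p = 7538/3 ≈ 2512.6667 and q = 7928/3 ≈ 2642.6667.
Expenditure moves from 2955×3085 = 9116175 to 2512.6667×2642.6667 = 6640140.4444; change = -2476034.56.

-2476034.56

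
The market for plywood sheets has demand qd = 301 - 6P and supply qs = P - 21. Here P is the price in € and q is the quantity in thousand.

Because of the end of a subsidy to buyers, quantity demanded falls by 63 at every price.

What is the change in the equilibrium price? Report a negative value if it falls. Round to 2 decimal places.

Before the shock: 301 - 6P = P - 21 ⇒ 322 = 7P ⇒ P = 46, q = 25.
After the shift, demand is qd = 238 - 6P and supply is qs = P - 21.
Equate the new curves: 238 - 6P = P - 21, giving 259 = 7P, P = 37, q = 16.
ΔP = 37 − 46 = -9.00.

-9.00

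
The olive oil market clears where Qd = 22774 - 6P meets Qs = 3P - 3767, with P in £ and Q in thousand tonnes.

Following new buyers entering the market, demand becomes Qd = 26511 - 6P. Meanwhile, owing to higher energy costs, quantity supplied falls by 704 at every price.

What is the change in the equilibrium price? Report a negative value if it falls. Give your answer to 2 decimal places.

+493.44

Before the shock: 22774 - 6P = 3P - 3767 ⇒ 26541 = 9P ⇒ P = 2949, Q = 5080.
The new curves are Qd = 26511 - 6P (demand) and Qs = 3P - 4471 (supply).
Equate the new curves: 26511 - 6P = 3P - 4471, giving 30982 = 9P, P = 30982/9 ≈ 3442.4444, Q = 17569/3 ≈ 5856.3333.
ΔP = 3442.4444 − 2949 = +493.44.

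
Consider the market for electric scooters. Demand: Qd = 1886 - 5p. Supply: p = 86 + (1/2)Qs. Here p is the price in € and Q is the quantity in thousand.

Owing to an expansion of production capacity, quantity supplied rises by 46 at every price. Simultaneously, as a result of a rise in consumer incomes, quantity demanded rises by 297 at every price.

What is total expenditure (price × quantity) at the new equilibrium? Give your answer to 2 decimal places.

Before the shock: 1886 - 5p = 2p - 172 ⇒ 2058 = 7p ⇒ p = 294, Q = 416.
After the shift, demand is Qd = 2183 - 5p and supply is Qs = 2p - 126.
Equate the new curves: 2183 - 5p = 2p - 126, giving 2309 = 7p, p = 2309/7 ≈ 329.8571, Q = 3736/7 ≈ 533.7143.
New expenditure = 329.8571 × 533.7143 = 176049.47.

176049.47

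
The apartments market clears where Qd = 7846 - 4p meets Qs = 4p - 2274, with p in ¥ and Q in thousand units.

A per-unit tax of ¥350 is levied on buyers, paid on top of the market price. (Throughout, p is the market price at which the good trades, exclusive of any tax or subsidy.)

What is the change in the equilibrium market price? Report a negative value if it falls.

Initially, 7846 - 4p = 4p - 2274, so 10120 = 8p and p = 1265, Q = 2786.
Since buyers pay the price plus the tax, the effective demand curve becomes Qd = 6446 - 4p.
Setting them equal: 6446 - 4p = 4p - 2274 → 8720 = 8p, so p = 1090 and Q = 2086.
Δp = 1090 − 1265 = -175.

-175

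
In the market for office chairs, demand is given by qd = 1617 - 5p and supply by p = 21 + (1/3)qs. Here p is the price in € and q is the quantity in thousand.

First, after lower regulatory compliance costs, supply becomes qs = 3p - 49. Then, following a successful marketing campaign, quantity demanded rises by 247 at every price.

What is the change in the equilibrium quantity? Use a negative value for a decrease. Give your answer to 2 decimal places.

Solve the original market: 1617 - 5p = 3p - 63, hence p = 210 and q = 567.
With the change applied: demand qd = 1864 - 5p, supply qs = 3p - 49.
Equate the new curves: 1864 - 5p = 3p - 49, giving 1913 = 8p, p = 239.125, q = 668.375.
Δq = 668.375 − 567 = +101.38.

+101.38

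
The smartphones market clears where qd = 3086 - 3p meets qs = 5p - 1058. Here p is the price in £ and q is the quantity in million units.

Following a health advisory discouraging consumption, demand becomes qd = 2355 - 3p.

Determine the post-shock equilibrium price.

426.625

Before the shock: 3086 - 3p = 5p - 1058 ⇒ 4144 = 8p ⇒ p = 518, q = 1532.
After the shift, demand is qd = 2355 - 3p and supply is qs = 5p - 1058.
Equate the new curves: 2355 - 3p = 5p - 1058, giving 3413 = 8p, p = 426.625, q = 1075.125.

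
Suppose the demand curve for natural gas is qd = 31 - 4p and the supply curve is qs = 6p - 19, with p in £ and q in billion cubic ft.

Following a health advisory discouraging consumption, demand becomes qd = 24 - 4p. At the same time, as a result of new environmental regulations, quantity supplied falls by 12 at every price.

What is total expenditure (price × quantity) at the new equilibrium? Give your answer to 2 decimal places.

Before the shock: 31 - 4p = 6p - 19 ⇒ 50 = 10p ⇒ p = 5, q = 11.
The new curves are qd = 24 - 4p (demand) and qs = 6p - 31 (supply).
Equate the new curves: 24 - 4p = 6p - 31, giving 55 = 10p, p = 5.5, q = 2.
New expenditure = 5.5 × 2 = 11.00.

11.00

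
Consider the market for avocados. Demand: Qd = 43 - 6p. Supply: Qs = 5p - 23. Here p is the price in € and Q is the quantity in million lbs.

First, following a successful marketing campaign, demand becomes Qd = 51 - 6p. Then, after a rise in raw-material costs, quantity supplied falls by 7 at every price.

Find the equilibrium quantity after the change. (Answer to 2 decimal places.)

6.82

Before the shock: 43 - 6p = 5p - 23 ⇒ 66 = 11p ⇒ p = 6, Q = 7.
After the shift, demand is Qd = 51 - 6p and supply is Qs = 5p - 30.
Clearing the new market: 51 - 6p = 5p - 30, so p = 81/11 ≈ 7.3636 and Q = 75/11 ≈ 6.8182.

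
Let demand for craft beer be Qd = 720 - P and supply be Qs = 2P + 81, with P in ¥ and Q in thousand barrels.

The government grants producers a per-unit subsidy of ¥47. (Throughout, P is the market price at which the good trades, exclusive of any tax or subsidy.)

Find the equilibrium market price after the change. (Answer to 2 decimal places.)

181.67

Solve the original market: 720 - P = 2P + 81, hence P = 213 and Q = 507.
Since sellers receive the price plus the subsidy, the effective supply curve becomes Qs = 2P + 175.
Clearing the new market: 720 - P = 2P + 175, so P = 545/3 ≈ 181.6667 and Q = 1615/3 ≈ 538.3333.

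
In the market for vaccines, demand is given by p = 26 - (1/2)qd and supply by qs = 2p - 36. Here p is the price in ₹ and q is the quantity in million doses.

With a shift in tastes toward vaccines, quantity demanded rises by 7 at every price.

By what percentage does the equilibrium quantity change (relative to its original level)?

+43.75

Original equilibrium: 52 - 2p = 2p - 36 gives 88 = 4p, so p = 22 and q = 8.
The shock moves the curves to qd = 59 - 2p and qs = 2p - 36.
Clearing the new market: 59 - 2p = 2p - 36, so p = 23.75 and q = 11.5.
%Δq = (11.5 − 8) / 8 × 100 = +43.75%.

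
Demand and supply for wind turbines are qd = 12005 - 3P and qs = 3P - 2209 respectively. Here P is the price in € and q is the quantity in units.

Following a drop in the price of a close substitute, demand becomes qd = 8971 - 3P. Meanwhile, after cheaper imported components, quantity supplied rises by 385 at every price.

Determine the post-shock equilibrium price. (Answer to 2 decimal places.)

1799.17

Solve the original market: 12005 - 3P = 3P - 2209, hence P = 2369 and q = 4898.
The new curves are qd = 8971 - 3P (demand) and qs = 3P - 1824 (supply).
Setting them equal: 8971 - 3P = 3P - 1824 → 10795 = 6P, so P = 10795/6 ≈ 1799.1667 and q = 3573.5.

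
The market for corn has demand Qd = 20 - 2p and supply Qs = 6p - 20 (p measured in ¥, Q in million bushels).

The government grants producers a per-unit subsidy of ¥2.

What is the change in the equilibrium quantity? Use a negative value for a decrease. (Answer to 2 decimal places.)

Solve the original market: 20 - 2p = 6p - 20, hence p = 5 and Q = 10.
Since sellers receive the price plus the subsidy, the effective supply curve becomes Qs = 6p - 8.
Clearing the new market: 20 - 2p = 6p - 8, so p = 3.5 and Q = 13.
ΔQ = 13 − 10 = +3.00.

+3.00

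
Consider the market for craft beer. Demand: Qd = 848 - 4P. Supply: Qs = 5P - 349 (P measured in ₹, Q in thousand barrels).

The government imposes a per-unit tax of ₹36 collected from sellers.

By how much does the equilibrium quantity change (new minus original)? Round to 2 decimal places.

Solve the original market: 848 - 4P = 5P - 349, hence P = 133 and Q = 316.
Since sellers keep the price net of the tax, the effective supply curve becomes Qs = 5P - 529.
New equilibrium: 848 - 4P = 5P - 529 ⇒ 1377 = 9P ⇒ P = 153, Q = 236.
ΔQ = 236 − 316 = -80.00.

-80.00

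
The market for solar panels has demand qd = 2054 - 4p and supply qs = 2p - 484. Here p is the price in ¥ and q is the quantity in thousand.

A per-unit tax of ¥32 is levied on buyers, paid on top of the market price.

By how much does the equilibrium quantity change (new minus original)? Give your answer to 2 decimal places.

Before the shock: 2054 - 4p = 2p - 484 ⇒ 2538 = 6p ⇒ p = 423, q = 362.
Since buyers pay the price plus the tax, the effective demand curve becomes qd = 1926 - 4p.
Setting them equal: 1926 - 4p = 2p - 484 → 2410 = 6p, so p = 1205/3 ≈ 401.6667 and q = 958/3 ≈ 319.3333.
Δq = 319.3333 − 362 = -42.67.

-42.67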